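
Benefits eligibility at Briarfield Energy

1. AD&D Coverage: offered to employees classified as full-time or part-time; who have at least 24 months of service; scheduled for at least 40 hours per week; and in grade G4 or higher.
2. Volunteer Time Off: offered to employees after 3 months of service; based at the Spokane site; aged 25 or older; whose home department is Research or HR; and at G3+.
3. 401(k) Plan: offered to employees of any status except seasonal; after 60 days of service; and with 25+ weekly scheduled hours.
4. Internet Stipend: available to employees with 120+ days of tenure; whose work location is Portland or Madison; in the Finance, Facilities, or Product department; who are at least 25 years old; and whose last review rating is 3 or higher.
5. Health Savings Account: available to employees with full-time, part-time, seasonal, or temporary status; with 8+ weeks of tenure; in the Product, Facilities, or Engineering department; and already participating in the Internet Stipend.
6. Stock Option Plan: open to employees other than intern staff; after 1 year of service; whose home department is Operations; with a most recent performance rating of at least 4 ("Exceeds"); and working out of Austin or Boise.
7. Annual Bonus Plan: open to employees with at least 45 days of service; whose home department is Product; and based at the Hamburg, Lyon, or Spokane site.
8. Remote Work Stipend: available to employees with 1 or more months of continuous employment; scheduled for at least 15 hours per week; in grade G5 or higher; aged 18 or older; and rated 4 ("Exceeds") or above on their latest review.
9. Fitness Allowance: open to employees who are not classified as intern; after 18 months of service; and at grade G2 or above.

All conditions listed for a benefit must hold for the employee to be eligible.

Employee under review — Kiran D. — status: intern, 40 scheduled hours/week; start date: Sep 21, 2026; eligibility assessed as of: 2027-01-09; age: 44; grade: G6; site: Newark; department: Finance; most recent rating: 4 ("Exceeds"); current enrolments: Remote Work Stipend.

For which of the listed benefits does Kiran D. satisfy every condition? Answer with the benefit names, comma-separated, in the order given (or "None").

Service from Sep 21, 2026 to 2027-01-09: 110 days.
AD&D Coverage — status intern ✗ (requires full-time or part-time) → not eligible.
Volunteer Time Off — service 110 days ≥ 3 months (≈90 days) ✓; site Newark ✗ (not Spokane) → not eligible.
401(k) Plan — status intern ✓ (not excluded); service 110 days ≥ 60 days ✓; 40 hrs/wk ≥ 25 ✓ → eligible.
Internet Stipend — service 110 days < 120 days ✗ → not eligible.
Health Savings Account — status intern ✗ (requires full-time, part-time, seasonal, or temporary) → not eligible.
Stock Option Plan — status intern ✗ (excluded) → not eligible.
Annual Bonus Plan — service 110 days ≥ 45 days ✓; dept Finance ✗ → not eligible.
Remote Work Stipend — service 110 days ≥ 1 month (≈30 days) ✓; 40 hrs/wk ≥ 15 ✓; grade G6 ≥ G5 ✓; age 44 ≥ 18 ✓; rating 4 ≥ 4 ✓ → eligible.
Fitness Allowance — status intern ✗ (excluded) → not eligible.

401(k) Plan, Remote Work Stipend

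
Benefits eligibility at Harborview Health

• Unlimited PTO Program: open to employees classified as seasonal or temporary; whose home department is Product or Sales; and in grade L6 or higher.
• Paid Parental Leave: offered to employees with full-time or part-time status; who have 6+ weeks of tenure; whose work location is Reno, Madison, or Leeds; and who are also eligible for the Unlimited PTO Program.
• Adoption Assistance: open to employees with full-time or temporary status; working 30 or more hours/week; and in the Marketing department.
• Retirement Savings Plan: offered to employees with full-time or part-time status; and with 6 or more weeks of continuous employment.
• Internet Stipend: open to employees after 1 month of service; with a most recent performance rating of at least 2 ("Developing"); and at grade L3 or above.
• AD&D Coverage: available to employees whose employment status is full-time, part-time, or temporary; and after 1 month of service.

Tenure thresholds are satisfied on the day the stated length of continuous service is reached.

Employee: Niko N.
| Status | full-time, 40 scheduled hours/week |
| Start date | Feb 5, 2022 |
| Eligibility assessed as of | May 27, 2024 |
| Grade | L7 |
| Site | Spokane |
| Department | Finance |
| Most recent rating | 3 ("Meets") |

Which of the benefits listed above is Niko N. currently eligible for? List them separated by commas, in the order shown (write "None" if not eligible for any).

Service from Feb 5, 2022 to May 27, 2024: 842 days.
Unlimited PTO Program — status full-time ✗ (requires seasonal or temporary) → not eligible.
Paid Parental Leave — status full-time ✓; service 842 days ≥ 6 weeks (≈42 days) ✓; site Spokane ✗ (not Reno, Madison, or Leeds) → not eligible.
Adoption Assistance — status full-time ✓; 40 hrs/wk ≥ 30 ✓; dept Finance ✗ → not eligible.
Retirement Savings Plan — status full-time ✓; service 842 days ≥ 6 weeks (≈42 days) ✓ → eligible.
Internet Stipend — service 842 days ≥ 1 month (≈30 days) ✓; rating 3 ≥ 2 ✓; grade L7 ≥ L3 ✓ → eligible.
AD&D Coverage — status full-time ✓; service 842 days ≥ 1 month (≈30 days) ✓ → eligible.

Retirement Savings Plan, Internet Stipend, AD&D Coverage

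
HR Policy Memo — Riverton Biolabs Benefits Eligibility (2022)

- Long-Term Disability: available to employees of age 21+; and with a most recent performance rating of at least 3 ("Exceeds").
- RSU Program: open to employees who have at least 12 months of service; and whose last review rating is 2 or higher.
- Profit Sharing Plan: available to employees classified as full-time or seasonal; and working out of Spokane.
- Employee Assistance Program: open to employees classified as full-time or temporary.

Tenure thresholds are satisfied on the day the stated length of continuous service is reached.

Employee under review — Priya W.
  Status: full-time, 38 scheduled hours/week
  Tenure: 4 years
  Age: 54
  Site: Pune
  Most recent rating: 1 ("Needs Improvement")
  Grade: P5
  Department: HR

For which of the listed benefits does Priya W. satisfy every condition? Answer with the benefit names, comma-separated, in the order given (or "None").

Long-Term Disability — age 54 ≥ 21 ✓; rating 1 < 3 ✗ → not eligible.
RSU Program — service 4 years ≥ 12 months (≈360 days) ✓; rating 1 < 2 ✗ → not eligible.
Profit Sharing Plan — status full-time ✓; site Pune ✗ (not Spokane) → not eligible.
Employee Assistance Program — status full-time ✓ → eligible.

Employee Assistance Program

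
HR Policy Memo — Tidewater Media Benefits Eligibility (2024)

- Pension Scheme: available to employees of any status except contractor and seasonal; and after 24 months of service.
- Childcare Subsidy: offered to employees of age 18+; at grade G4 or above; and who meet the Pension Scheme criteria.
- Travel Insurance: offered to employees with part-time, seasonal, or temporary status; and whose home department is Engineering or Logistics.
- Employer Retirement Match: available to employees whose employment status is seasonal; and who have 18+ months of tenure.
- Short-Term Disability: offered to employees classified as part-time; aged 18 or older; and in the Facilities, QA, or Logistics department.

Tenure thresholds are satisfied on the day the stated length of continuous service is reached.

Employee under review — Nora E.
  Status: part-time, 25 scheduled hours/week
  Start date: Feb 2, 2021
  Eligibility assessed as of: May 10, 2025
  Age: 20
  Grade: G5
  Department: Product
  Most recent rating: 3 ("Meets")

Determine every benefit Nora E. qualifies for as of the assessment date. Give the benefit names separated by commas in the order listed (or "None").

Service from Feb 2, 2021 to May 10, 2025: 1558 days.
Pension Scheme — status part-time ✓ (not excluded); service 1558 days ≥ 24 months (≈720 days) ✓ → eligible.
Childcare Subsidy — age 20 ≥ 18 ✓; grade G5 ≥ G4 ✓; eligible for Pension Scheme ✓ → eligible.
Travel Insurance — status part-time ✓; dept Product ✗ → not eligible.
Employer Retirement Match — status part-time ✗ (requires seasonal) → not eligible.
Short-Term Disability — status part-time ✓; age 20 ≥ 18 ✓; dept Product ✗ → not eligible.

Pension Scheme, Childcare Subsidy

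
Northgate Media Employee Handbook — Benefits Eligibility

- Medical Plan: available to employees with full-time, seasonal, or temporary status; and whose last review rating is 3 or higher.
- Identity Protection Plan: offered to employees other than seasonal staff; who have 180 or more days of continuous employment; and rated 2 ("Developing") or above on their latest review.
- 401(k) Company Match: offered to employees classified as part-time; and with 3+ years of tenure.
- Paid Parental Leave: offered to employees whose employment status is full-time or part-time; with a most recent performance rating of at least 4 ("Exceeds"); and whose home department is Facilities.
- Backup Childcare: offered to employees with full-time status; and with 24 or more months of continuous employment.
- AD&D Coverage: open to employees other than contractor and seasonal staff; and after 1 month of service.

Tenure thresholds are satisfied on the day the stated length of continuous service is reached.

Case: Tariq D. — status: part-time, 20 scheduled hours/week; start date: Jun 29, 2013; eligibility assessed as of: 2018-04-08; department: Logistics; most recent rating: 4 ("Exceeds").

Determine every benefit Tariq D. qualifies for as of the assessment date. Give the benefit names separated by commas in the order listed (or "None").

Service from Jun 29, 2013 to 2018-04-08: 1744 days.
Medical Plan — status part-time ✗ (requires full-time, seasonal, or temporary) → not eligible.
Identity Protection Plan — status part-time ✓ (not excluded); service 1744 days ≥ 180 days ✓; rating 4 ≥ 2 ✓ → eligible.
401(k) Company Match — status part-time ✓; service 1744 days ≥ 3 years (≈1095 days) ✓ → eligible.
Paid Parental Leave — status part-time ✓; rating 4 ≥ 4 ✓; dept Logistics ✗ → not eligible.
Backup Childcare — status part-time ✗ (requires full-time) → not eligible.
AD&D Coverage — status part-time ✓ (not excluded); service 1744 days ≥ 1 month (≈30 days) ✓ → eligible.

Identity Protection Plan, 401(k) Company Match, AD&D Coverage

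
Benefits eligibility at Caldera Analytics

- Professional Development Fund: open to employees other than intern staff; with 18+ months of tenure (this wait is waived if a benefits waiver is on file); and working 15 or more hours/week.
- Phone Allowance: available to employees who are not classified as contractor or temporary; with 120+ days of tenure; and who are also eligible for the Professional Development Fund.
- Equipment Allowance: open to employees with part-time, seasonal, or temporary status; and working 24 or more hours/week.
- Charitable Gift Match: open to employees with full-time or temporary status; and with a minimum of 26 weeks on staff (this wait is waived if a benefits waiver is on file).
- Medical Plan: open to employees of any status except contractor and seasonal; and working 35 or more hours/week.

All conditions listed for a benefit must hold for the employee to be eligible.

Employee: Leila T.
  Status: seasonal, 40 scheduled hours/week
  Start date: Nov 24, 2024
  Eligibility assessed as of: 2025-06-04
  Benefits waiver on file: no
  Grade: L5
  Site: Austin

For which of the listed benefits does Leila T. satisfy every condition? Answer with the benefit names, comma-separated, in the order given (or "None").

Service from Nov 24, 2024 to 2025-06-04: 192 days.
Professional Development Fund — status seasonal ✓ (not excluded); no waiver, service 192 days < 18 months (≈540 days) ✗ → not eligible.
Phone Allowance — status seasonal ✓ (not excluded); service 192 days ≥ 120 days ✓; not eligible for Professional Development Fund ✗ → not eligible.
Equipment Allowance — status seasonal ✓; 40 hrs/wk ≥ 24 ✓ → eligible.
Charitable Gift Match — status seasonal ✗ (requires full-time or temporary) → not eligible.
Medical Plan — status seasonal ✗ (excluded) → not eligible.

Equipment Allowance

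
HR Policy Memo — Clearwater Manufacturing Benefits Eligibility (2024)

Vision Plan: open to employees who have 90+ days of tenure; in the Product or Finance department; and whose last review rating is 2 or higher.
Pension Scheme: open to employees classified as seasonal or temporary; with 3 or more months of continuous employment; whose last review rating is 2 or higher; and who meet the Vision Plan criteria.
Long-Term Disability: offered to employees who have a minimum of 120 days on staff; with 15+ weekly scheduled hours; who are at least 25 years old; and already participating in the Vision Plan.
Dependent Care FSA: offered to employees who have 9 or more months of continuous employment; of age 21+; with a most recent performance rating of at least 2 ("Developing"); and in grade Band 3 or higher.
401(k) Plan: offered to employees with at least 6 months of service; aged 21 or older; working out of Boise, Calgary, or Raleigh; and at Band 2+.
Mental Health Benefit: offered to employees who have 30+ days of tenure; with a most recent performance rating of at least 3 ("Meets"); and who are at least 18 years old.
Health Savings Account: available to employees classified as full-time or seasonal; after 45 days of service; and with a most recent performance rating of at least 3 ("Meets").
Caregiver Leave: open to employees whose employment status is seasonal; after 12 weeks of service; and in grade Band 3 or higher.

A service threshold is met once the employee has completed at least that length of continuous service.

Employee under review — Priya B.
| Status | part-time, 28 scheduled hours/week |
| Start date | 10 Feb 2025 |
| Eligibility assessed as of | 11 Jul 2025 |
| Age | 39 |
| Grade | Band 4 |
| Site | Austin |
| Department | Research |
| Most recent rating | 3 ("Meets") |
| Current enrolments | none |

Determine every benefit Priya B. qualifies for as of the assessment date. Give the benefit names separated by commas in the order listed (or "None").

Mental Health Benefit

Service from 10 Feb 2025 to 11 Jul 2025: 151 days.
Vision Plan — service 151 days ≥ 90 days ✓; dept Research ✗ → not eligible.
Pension Scheme — status part-time ✗ (requires seasonal or temporary) → not eligible.
Long-Term Disability — service 151 days ≥ 120 days ✓; 28 hrs/wk ≥ 15 ✓; age 39 ≥ 25 ✓; not enrolled in Vision Plan ✗ → not eligible.
Dependent Care FSA — service 151 days < 9 months (≈270 days) ✗ → not eligible.
401(k) Plan — service 151 days < 6 months (≈180 days) ✗ → not eligible.
Mental Health Benefit — service 151 days ≥ 30 days ✓; rating 3 ≥ 3 ✓; age 39 ≥ 18 ✓ → eligible.
Health Savings Account — status part-time ✗ (requires full-time or seasonal) → not eligible.
Caregiver Leave — status part-time ✗ (requires seasonal) → not eligible.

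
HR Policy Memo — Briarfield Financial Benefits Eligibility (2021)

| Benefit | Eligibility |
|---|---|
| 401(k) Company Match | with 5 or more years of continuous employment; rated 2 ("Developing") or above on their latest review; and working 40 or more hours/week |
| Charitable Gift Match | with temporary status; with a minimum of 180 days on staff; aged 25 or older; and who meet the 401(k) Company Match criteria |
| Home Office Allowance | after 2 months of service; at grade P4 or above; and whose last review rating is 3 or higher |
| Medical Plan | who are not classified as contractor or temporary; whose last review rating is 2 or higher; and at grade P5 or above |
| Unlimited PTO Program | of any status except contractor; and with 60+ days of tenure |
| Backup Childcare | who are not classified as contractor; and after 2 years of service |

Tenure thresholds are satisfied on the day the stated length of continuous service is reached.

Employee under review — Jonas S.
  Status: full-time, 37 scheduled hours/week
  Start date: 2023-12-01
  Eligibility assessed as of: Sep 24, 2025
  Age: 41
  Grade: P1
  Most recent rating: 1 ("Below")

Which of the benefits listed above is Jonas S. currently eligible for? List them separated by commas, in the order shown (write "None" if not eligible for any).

Unlimited PTO Program

Service from 2023-12-01 to Sep 24, 2025: 663 days.
401(k) Company Match — service 663 days < 5 years (≈1825 days) ✗ → not eligible.
Charitable Gift Match — status full-time ✗ (requires temporary) → not eligible.
Home Office Allowance — service 663 days ≥ 2 months (≈60 days) ✓; grade P1 < P4 ✗ → not eligible.
Medical Plan — status full-time ✓ (not excluded); rating 1 < 2 ✗ → not eligible.
Unlimited PTO Program — status full-time ✓ (not excluded); service 663 days ≥ 60 days ✓ → eligible.
Backup Childcare — status full-time ✓ (not excluded); service 663 days < 2 years (≈730 days) ✗ → not eligible.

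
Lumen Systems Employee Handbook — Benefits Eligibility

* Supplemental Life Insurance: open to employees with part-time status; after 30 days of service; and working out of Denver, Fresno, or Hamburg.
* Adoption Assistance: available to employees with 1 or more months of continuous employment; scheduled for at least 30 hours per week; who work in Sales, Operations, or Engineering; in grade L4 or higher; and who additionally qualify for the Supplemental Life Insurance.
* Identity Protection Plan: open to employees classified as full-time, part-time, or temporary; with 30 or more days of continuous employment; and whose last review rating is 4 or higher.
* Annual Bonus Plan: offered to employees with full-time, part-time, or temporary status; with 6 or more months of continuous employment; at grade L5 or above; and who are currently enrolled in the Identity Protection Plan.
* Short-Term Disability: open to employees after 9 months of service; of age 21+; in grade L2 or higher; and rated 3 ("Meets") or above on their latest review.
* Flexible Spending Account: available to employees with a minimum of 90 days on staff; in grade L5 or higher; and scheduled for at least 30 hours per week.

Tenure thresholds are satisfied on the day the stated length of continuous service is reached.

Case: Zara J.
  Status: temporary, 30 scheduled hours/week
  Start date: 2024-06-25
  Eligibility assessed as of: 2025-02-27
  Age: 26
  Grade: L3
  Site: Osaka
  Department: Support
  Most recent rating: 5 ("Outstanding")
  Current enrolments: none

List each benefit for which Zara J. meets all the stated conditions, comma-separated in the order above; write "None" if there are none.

Service from 2024-06-25 to 2025-02-27: 247 days.
Supplemental Life Insurance — status temporary ✗ (requires part-time) → not eligible.
Adoption Assistance — service 247 days ≥ 1 month (≈30 days) ✓; 30 hrs/wk ≥ 30 ✓; dept Support ✗ → not eligible.
Identity Protection Plan — status temporary ✓; service 247 days ≥ 30 days ✓; rating 5 ≥ 4 ✓ → eligible.
Annual Bonus Plan — status temporary ✓; service 247 days ≥ 6 months (≈180 days) ✓; grade L3 < L5 ✗ → not eligible.
Short-Term Disability — service 247 days < 9 months (≈270 days) ✗ → not eligible.
Flexible Spending Account — service 247 days ≥ 90 days ✓; grade L3 < L5 ✗ → not eligible.

Identity Protection Plan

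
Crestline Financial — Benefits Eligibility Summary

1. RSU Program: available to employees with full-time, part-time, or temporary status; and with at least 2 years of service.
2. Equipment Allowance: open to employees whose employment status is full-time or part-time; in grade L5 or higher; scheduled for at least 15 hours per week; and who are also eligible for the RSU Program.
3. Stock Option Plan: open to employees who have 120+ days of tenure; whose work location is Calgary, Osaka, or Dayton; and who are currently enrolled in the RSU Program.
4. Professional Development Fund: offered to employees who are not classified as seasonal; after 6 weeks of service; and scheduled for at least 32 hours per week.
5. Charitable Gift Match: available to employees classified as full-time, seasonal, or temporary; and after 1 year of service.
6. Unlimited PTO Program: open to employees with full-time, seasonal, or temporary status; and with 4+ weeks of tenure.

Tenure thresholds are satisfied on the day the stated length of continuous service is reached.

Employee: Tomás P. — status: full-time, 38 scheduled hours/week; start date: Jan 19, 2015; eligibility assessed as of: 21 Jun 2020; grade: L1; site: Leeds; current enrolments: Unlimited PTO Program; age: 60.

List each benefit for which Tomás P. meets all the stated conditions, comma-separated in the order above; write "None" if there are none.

Service from Jan 19, 2015 to 21 Jun 2020: 1980 days.
RSU Program — status full-time ✓; service 1980 days ≥ 2 years (≈730 days) ✓ → eligible.
Equipment Allowance — status full-time ✓; grade L1 < L5 ✗ → not eligible.
Stock Option Plan — service 1980 days ≥ 120 days ✓; site Leeds ✗ (not Calgary, Osaka, or Dayton) → not eligible.
Professional Development Fund — status full-time ✓ (not excluded); service 1980 days ≥ 6 weeks (≈42 days) ✓; 38 hrs/wk ≥ 32 ✓ → eligible.
Charitable Gift Match — status full-time ✓; service 1980 days ≥ 1 year (≈365 days) ✓ → eligible.
Unlimited PTO Program — status full-time ✓; service 1980 days ≥ 4 weeks (≈28 days) ✓ → eligible.

RSU Program, Professional Development Fund, Charitable Gift Match, Unlimited PTO Program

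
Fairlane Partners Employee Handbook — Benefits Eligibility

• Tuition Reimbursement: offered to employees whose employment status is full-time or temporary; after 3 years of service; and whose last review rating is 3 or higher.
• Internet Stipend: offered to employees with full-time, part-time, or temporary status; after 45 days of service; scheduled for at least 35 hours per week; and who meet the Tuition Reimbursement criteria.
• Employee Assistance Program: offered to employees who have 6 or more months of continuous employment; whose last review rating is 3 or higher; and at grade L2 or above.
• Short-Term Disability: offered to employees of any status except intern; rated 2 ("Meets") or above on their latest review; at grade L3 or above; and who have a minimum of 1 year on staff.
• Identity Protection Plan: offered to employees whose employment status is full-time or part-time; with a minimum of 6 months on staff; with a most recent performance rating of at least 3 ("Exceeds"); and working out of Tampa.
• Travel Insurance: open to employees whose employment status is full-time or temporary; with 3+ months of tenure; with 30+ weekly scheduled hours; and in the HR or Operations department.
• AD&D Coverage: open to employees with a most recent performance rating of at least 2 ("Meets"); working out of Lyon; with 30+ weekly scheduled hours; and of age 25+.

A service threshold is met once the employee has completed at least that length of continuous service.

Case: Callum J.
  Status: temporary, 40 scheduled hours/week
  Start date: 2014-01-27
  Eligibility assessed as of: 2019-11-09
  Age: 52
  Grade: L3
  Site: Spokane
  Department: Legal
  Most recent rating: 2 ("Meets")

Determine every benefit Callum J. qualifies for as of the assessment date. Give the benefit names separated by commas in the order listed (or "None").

Short-Term Disability

Service from 2014-01-27 to 2019-11-09: 2112 days.
Tuition Reimbursement — status temporary ✓; service 2112 days ≥ 3 years (≈1095 days) ✓; rating 2 < 3 ✗ → not eligible.
Internet Stipend — status temporary ✓; service 2112 days ≥ 45 days ✓; 40 hrs/wk ≥ 35 ✓; not eligible for Tuition Reimbursement ✗ → not eligible.
Employee Assistance Program — service 2112 days ≥ 6 months (≈180 days) ✓; rating 2 < 3 ✗ → not eligible.
Short-Term Disability — status temporary ✓ (not excluded); rating 2 ≥ 2 ✓; grade L3 ≥ L3 ✓; service 2112 days ≥ 1 year (≈365 days) ✓ → eligible.
Identity Protection Plan — status temporary ✗ (requires full-time or part-time) → not eligible.
Travel Insurance — status temporary ✓; service 2112 days ≥ 3 months (≈90 days) ✓; 40 hrs/wk ≥ 30 ✓; dept Legal ✗ → not eligible.
AD&D Coverage — rating 2 ≥ 2 ✓; site Spokane ✗ (not Lyon) → not eligible.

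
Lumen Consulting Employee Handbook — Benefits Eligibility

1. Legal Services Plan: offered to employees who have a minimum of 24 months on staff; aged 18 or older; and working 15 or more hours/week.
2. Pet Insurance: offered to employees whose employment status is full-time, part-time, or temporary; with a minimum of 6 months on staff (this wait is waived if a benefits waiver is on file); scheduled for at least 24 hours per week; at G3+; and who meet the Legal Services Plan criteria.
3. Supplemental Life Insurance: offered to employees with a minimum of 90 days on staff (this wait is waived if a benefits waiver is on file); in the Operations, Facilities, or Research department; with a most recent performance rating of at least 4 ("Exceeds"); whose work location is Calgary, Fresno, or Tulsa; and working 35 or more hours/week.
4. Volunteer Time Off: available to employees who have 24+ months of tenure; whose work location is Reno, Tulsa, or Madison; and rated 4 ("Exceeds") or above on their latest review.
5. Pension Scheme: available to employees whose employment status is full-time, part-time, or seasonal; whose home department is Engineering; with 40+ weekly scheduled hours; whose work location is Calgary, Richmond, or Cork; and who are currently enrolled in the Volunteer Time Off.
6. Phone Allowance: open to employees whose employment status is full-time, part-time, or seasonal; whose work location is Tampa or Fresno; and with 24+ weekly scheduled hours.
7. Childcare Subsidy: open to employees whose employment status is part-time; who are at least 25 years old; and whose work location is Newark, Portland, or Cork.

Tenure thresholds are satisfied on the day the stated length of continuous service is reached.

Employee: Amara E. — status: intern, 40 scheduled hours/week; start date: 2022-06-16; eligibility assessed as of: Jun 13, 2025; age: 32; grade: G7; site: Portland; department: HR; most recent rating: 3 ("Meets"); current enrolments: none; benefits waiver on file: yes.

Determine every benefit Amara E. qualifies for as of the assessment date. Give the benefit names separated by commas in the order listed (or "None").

Service from 2022-06-16 to Jun 13, 2025: 1093 days.
Legal Services Plan — service 1093 days ≥ 24 months (≈720 days) ✓; age 32 ≥ 18 ✓; 40 hrs/wk ≥ 15 ✓ → eligible.
Pet Insurance — status intern ✗ (requires full-time, part-time, or temporary) → not eligible.
Supplemental Life Insurance — benefits waiver on file ✓; dept HR ✗ → not eligible.
Volunteer Time Off — service 1093 days ≥ 24 months (≈720 days) ✓; site Portland ✗ (not Reno, Tulsa, or Madison) → not eligible.
Pension Scheme — status intern ✗ (requires full-time, part-time, or seasonal) → not eligible.
Phone Allowance — status intern ✗ (requires full-time, part-time, or seasonal) → not eligible.
Childcare Subsidy — status intern ✗ (requires part-time) → not eligible.

Legal Services Plan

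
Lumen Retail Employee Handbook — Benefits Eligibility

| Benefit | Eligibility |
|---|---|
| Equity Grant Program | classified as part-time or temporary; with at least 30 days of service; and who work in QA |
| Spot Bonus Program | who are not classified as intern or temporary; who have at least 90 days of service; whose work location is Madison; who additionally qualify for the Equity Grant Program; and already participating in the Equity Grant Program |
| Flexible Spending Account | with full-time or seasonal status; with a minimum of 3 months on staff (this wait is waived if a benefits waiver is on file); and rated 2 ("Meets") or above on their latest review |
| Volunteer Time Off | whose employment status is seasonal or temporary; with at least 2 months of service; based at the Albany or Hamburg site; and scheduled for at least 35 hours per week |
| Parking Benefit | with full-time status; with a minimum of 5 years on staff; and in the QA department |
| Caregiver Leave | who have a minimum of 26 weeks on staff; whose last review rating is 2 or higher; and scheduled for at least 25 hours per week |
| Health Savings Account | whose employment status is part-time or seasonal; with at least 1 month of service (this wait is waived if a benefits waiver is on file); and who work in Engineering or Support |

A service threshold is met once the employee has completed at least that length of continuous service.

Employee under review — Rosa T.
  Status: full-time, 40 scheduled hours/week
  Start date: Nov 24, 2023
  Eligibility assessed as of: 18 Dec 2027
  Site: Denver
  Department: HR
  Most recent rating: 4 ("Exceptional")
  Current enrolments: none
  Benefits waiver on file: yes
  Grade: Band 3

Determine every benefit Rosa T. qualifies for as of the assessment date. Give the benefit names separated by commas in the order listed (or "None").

Flexible Spending Account, Caregiver Leave

Service from Nov 24, 2023 to 18 Dec 2027: 1485 days.
Equity Grant Program — status full-time ✗ (requires part-time or temporary) → not eligible.
Spot Bonus Program — status full-time ✓ (not excluded); service 1485 days ≥ 90 days ✓; site Denver ✗ (not Madison) → not eligible.
Flexible Spending Account — status full-time ✓; benefits waiver on file ✓; rating 4 ≥ 2 ✓ → eligible.
Volunteer Time Off — status full-time ✗ (requires seasonal or temporary) → not eligible.
Parking Benefit — status full-time ✓; service 1485 days < 5 years (≈1825 days) ✗ → not eligible.
Caregiver Leave — service 1485 days ≥ 26 weeks (≈182 days) ✓; rating 4 ≥ 2 ✓; 40 hrs/wk ≥ 25 ✓ → eligible.
Health Savings Account — status full-time ✗ (requires part-time or seasonal) → not eligible.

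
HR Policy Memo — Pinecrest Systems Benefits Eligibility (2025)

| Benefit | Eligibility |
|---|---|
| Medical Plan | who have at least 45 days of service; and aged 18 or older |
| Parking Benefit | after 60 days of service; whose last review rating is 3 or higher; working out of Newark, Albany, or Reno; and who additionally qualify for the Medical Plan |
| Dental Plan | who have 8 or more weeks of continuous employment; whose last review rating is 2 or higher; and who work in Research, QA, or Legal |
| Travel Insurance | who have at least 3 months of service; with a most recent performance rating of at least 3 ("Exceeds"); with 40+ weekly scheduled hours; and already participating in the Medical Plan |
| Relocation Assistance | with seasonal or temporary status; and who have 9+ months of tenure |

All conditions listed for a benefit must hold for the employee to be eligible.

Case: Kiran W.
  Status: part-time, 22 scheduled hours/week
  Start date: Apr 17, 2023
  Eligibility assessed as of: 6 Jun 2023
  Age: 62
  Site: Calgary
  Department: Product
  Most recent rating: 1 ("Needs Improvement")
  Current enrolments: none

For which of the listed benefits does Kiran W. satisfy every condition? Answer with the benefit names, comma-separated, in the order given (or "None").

Medical Plan

Service from Apr 17, 2023 to 6 Jun 2023: 50 days.
Medical Plan — service 50 days ≥ 45 days ✓; age 62 ≥ 18 ✓ → eligible.
Parking Benefit — service 50 days < 60 days ✗ → not eligible.
Dental Plan — service 50 days < 8 weeks (≈56 days) ✗ → not eligible.
Travel Insurance — service 50 days < 3 months (≈90 days) ✗ → not eligible.
Relocation Assistance — status part-time ✗ (requires seasonal or temporary) → not eligible.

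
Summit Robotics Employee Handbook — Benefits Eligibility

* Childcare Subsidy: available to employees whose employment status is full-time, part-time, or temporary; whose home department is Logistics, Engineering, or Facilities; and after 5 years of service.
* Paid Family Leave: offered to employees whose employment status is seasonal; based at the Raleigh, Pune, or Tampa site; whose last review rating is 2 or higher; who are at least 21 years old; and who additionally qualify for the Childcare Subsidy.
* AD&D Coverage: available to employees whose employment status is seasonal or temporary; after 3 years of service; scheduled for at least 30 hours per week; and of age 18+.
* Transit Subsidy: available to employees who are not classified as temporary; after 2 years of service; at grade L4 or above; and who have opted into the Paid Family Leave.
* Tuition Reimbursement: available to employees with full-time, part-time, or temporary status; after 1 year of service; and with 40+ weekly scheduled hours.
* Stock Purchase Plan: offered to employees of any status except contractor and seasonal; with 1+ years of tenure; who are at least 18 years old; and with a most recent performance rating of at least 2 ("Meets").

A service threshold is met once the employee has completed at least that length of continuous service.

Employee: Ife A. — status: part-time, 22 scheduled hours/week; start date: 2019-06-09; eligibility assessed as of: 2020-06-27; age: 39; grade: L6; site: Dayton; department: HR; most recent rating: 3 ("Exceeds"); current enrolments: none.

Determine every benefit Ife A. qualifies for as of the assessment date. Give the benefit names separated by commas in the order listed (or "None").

Stock Purchase Plan

Service from 2019-06-09 to 2020-06-27: 384 days.
Childcare Subsidy — status part-time ✓; dept HR ✗ → not eligible.
Paid Family Leave — status part-time ✗ (requires seasonal) → not eligible.
AD&D Coverage — status part-time ✗ (requires seasonal or temporary) → not eligible.
Transit Subsidy — status part-time ✓ (not excluded); service 384 days < 2 years (≈730 days) ✗ → not eligible.
Tuition Reimbursement — status part-time ✓; service 384 days ≥ 1 year (≈365 days) ✓; 22 hrs/wk < 40 ✗ → not eligible.
Stock Purchase Plan — status part-time ✓ (not excluded); service 384 days ≥ 1 year (≈365 days) ✓; age 39 ≥ 18 ✓; rating 3 ≥ 2 ✓ → eligible.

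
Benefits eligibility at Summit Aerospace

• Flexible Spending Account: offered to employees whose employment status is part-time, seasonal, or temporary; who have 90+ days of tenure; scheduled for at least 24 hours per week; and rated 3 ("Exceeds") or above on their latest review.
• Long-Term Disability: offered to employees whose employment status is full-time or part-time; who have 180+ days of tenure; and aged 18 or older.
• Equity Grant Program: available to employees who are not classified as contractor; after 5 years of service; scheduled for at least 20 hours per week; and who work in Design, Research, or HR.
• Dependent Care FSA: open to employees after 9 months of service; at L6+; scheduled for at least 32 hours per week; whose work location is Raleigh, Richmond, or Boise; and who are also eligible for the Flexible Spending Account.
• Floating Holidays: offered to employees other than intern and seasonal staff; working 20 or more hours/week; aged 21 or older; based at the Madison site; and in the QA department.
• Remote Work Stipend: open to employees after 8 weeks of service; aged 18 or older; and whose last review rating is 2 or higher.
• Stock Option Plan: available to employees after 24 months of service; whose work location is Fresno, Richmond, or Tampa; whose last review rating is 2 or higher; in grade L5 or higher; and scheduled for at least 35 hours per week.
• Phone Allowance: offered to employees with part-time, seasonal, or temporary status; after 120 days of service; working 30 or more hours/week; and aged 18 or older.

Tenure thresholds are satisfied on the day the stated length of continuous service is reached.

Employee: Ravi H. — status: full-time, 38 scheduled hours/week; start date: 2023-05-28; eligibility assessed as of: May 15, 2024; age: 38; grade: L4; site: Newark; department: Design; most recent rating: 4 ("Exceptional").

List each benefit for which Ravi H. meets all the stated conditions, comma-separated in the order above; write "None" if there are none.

Long-Term Disability, Remote Work Stipend

Service from 2023-05-28 to May 15, 2024: 353 days.
Flexible Spending Account — status full-time ✗ (requires part-time, seasonal, or temporary) → not eligible.
Long-Term Disability — status full-time ✓; service 353 days ≥ 180 days ✓; age 38 ≥ 18 ✓ → eligible.
Equity Grant Program — status full-time ✓ (not excluded); service 353 days < 5 years (≈1825 days) ✗ → not eligible.
Dependent Care FSA — service 353 days ≥ 9 months (≈270 days) ✓; grade L4 < L6 ✗ → not eligible.
Floating Holidays — status full-time ✓ (not excluded); 38 hrs/wk ≥ 20 ✓; age 38 ≥ 21 ✓; site Newark ✗ (not Madison) → not eligible.
Remote Work Stipend — service 353 days ≥ 8 weeks (≈56 days) ✓; age 38 ≥ 18 ✓; rating 4 ≥ 2 ✓ → eligible.
Stock Option Plan — service 353 days < 24 months (≈720 days) ✗ → not eligible.
Phone Allowance — status full-time ✗ (requires part-time, seasonal, or temporary) → not eligible.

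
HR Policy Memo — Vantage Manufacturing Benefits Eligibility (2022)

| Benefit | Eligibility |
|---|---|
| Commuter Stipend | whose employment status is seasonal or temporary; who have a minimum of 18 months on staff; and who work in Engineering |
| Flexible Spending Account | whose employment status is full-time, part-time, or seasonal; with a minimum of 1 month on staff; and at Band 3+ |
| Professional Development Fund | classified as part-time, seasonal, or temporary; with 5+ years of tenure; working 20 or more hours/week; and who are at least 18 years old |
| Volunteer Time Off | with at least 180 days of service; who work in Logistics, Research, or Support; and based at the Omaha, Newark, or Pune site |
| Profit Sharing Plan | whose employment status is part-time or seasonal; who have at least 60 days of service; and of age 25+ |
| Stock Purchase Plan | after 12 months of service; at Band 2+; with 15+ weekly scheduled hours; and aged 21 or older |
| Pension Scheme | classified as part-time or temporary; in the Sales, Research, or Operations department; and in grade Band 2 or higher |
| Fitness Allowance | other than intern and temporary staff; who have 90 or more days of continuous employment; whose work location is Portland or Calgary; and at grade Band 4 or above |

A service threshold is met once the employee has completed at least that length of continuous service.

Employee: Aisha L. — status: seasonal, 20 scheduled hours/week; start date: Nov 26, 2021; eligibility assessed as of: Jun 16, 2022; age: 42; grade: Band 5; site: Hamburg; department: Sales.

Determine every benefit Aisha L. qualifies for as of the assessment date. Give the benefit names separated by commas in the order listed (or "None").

Service from Nov 26, 2021 to Jun 16, 2022: 202 days.
Commuter Stipend — status seasonal ✓; service 202 days < 18 months (≈540 days) ✗ → not eligible.
Flexible Spending Account — status seasonal ✓; service 202 days ≥ 1 month (≈30 days) ✓; grade Band 5 ≥ Band 3 ✓ → eligible.
Professional Development Fund — status seasonal ✓; service 202 days < 5 years (≈1825 days) ✗ → not eligible.
Volunteer Time Off — service 202 days ≥ 180 days ✓; dept Sales ✗ → not eligible.
Profit Sharing Plan — status seasonal ✓; service 202 days ≥ 60 days ✓; age 42 ≥ 25 ✓ → eligible.
Stock Purchase Plan — service 202 days < 12 months (≈360 days) ✗ → not eligible.
Pension Scheme — status seasonal ✗ (requires part-time or temporary) → not eligible.
Fitness Allowance — status seasonal ✓ (not excluded); service 202 days ≥ 90 days ✓; site Hamburg ✗ (not Portland or Calgary) → not eligible.

Flexible Spending Account, Profit Sharing Plan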